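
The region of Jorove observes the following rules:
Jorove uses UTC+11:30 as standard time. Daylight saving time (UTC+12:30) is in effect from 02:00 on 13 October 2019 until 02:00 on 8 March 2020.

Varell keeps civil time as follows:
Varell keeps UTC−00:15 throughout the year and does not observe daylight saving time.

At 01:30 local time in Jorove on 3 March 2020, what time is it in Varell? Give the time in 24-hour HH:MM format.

Daylight saving runs 13 October 2019 – 8 March 2020; 3 March 2020 is inside that window, so Jorove is at UTC+12:30.
01:30 Jorove − 12h30m = 13:00 UTC (rolling into the previous day, 2 March 2020).
Varell stays on UTC−00:15 all year.
13:00 UTC − 0h15m = 12:45 Varell.

12:45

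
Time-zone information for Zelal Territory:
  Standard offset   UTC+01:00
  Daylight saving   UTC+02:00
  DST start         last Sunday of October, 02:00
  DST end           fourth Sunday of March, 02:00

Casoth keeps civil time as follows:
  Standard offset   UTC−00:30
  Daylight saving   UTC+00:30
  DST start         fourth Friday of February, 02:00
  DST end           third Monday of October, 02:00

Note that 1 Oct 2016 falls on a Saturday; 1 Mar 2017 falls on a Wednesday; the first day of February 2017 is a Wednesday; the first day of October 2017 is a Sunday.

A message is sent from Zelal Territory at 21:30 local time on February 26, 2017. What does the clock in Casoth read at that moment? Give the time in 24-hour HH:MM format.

20:00

1 October 2016 is a Saturday, so Sundays fall on 2, 9, 16, 23, 30; the last is October 30.
1 March 2017 is a Wednesday, so the first Sunday is March 5 and the fourth is March 26.
February 26, 2017 lies within the daylight-saving period (30 October 2016 – 26 March 2017), so Zelal Territory is on daylight time, UTC+02:00.
21:30 Zelal Territory − 2h = 19:30 UTC.
1 February 2017 is a Wednesday, so the first Friday is February 3 and the fourth is February 24.
1 October 2017 is a Sunday, so the first Monday is October 2 and the third is October 16.
At the standard offset (UTC−00:30), 19:30 UTC − 0h30m = 19:00 Casoth standard time.
The standard-time date in Casoth, February 26, 2017, lies within the daylight-saving period (24 February – 16 October), so Casoth is on daylight time, UTC+00:30.
19:30 UTC + 0h30m = 20:00 Casoth.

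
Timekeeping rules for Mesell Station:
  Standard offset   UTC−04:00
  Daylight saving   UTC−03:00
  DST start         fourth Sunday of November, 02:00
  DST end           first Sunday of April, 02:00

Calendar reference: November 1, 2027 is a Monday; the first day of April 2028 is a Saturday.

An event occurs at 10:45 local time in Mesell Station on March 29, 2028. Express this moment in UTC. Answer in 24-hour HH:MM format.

13:45

1 November 2027 is a Monday, so the first Sunday is November 7 and the fourth is November 28.
1 April 2028 is a Saturday, so the first Sunday is April 2.
March 29, 2028 lies within the daylight-saving period (28 November 2027 – 2 April 2028), so Mesell Station is on daylight time, UTC−03:00.
10:45 local + 3h = 13:45 UTC.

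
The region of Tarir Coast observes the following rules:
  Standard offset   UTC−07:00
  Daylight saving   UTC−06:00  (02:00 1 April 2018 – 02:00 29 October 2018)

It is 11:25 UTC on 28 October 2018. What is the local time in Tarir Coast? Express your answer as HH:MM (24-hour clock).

05:25

At the standard offset (UTC−07:00), 11:25 UTC − 7h = 04:25 Tarir Coast standard time.
The standard-time date in Tarir Coast, 28 October 2018, falls between 1 April and 29 October, so daylight saving is in effect and Tarir Coast is at UTC−06:00.
11:25 UTC − 6h = 05:25 local.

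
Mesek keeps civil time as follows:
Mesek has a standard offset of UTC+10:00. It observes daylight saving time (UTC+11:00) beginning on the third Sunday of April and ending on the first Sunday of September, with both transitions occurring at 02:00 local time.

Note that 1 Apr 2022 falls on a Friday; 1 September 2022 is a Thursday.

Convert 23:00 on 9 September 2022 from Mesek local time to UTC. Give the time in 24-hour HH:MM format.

1 April 2022 is a Friday, so the first Sunday is April 3 and the third is April 17.
1 September 2022 is a Thursday, so the first Sunday is September 4.
Daylight saving runs 17 April – 4 September; 9 September 2022 is outside that window, so Mesek is on standard time at UTC+10:00.
23:00 local − 10h = 13:00 UTC.

13:00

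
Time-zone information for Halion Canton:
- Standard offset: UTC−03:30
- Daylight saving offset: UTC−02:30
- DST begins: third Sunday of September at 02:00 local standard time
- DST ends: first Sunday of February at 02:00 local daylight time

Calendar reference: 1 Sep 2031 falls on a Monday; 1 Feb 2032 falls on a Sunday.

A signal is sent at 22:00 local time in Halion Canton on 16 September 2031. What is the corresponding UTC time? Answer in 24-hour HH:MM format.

1 September 2031 is a Monday, so the first Sunday is September 7 and the third is September 21.
1 February 2032 is a Sunday, so the first Sunday is February 1.
16 September 2031 is outside the daylight-saving period (21 September 2031 – 1 February 2032), so Halion Canton is on standard time, UTC−03:30.
22:00 local + 3h30m = 01:30 UTC (rolling into the next day, 17 September 2031).

01:30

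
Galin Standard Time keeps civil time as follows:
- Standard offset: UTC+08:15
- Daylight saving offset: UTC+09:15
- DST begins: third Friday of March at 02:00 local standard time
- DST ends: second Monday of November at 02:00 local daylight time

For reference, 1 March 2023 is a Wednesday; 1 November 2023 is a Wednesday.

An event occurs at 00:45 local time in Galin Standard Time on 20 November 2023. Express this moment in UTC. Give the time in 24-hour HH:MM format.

1 March 2023 is a Wednesday, so the first Friday is March 3 and the third is March 17.
1 November 2023 is a Wednesday, so the first Monday is November 6 and the second is November 13.
Daylight saving runs 17 March – 13 November; 20 November 2023 is outside that window, so Galin Standard Time is on standard time at UTC+08:15.
00:45 local − 8h15m = 16:30 UTC (rolling into the previous day, 19 November 2023).

16:30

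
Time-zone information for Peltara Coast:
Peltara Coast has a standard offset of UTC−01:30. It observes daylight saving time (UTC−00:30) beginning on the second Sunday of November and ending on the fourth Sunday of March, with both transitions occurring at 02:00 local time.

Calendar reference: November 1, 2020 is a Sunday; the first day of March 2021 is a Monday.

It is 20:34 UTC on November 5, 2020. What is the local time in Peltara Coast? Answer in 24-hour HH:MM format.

19:04

1 November 2020 is a Sunday, so the first Sunday is November 1 and the second is November 8.
1 March 2021 is a Monday, so the first Sunday is March 7 and the fourth is March 28.
At the standard offset (UTC−01:30), 20:34 UTC − 1h30m = 19:04 Peltara Coast standard time.
The standard-time date in Peltara Coast, November 5, 2020, does not fall between 8 November 2020 and 28 March 2021, so daylight saving is not in effect and Peltara Coast is at UTC−01:30.
20:34 UTC − 1h30m = 19:04 local.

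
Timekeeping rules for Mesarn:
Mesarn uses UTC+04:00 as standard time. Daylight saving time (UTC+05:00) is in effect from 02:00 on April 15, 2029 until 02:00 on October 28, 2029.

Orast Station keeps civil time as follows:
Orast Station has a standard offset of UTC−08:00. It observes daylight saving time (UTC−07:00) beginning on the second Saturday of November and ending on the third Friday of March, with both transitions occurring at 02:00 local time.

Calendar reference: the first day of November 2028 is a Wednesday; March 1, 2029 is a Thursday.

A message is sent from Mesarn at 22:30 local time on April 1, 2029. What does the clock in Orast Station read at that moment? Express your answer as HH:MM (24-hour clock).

Daylight saving runs 15 April – 28 October; April 1, 2029 is outside that window, so Mesarn is on standard time at UTC+04:00.
22:30 Mesarn − 4h = 18:30 UTC.
1 November 2028 is a Wednesday, so the first Saturday is November 4 and the second is November 11.
1 March 2029 is a Thursday, so the first Friday is March 2 and the third is March 16.
At the standard offset (UTC−08:00), 18:30 UTC − 8h = 10:30 Orast Station standard time.
The standard-time date in Orast Station, April 1, 2029, is outside the daylight-saving period (11 November 2028 – 16 March 2029), so Orast Station is on standard time, UTC−08:00.
18:30 UTC − 8h = 10:30 Orast Station.

10:30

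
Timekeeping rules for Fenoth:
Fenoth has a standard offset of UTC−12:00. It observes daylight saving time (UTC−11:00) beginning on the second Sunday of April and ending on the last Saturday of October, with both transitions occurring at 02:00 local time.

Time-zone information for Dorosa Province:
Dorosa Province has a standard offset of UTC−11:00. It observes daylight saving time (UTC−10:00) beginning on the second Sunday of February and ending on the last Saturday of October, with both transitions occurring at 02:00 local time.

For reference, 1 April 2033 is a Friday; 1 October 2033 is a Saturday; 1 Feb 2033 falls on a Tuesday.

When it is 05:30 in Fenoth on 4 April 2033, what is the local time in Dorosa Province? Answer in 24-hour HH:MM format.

1 April 2033 is a Friday, so the first Sunday is April 3 and the second is April 10.
1 October 2033 is a Saturday, so Saturdays fall on 1, 8, 15, 22, 29; the last is October 29.
4 April 2033 is outside the daylight-saving period (10 April – 29 October), so Fenoth is on standard time, UTC−12:00.
05:30 Fenoth + 12h = 17:30 UTC.
1 February 2033 is a Tuesday, so the first Sunday is February 6 and the second is February 13.
1 October 2033 is a Saturday, so Saturdays fall on 1, 8, 15, 22, 29; the last is October 29.
At the standard offset (UTC−11:00), 17:30 UTC − 11h = 06:30 Dorosa Province standard time.
The standard-time date in Dorosa Province, 4 April 2033, falls between 13 February and 29 October, so daylight saving is in effect and Dorosa Province is at UTC−10:00.
17:30 UTC − 10h = 07:30 Dorosa Province.

07:30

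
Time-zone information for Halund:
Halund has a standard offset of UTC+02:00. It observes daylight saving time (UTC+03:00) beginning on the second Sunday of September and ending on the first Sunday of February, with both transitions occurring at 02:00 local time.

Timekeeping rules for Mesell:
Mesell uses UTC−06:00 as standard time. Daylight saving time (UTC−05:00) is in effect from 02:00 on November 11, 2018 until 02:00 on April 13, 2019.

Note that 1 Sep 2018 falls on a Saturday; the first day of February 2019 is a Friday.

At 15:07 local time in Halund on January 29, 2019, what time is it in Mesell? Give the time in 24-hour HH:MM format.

1 September 2018 is a Saturday, so the first Sunday is September 2 and the second is September 9.
1 February 2019 is a Friday, so the first Sunday is February 3.
January 29, 2019 falls between 9 September 2018 and 3 February 2019, so daylight saving is in effect and Halund is at UTC+03:00.
15:07 Halund − 3h = 12:07 UTC.
At the standard offset (UTC−06:00), 12:07 UTC − 6h = 06:07 Mesell standard time.
The standard-time date in Mesell, January 29, 2019, lies within the daylight-saving period (11 November 2018 – 13 April 2019), so Mesell is on daylight time, UTC−05:00.
12:07 UTC − 5h = 07:07 Mesell.

07:07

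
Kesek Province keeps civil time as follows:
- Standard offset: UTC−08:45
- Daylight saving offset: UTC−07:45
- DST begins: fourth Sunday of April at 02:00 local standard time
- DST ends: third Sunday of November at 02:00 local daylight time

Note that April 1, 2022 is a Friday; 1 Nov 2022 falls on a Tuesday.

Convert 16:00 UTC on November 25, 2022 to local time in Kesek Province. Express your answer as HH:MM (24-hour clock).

1 April 2022 is a Friday, so the first Sunday is April 3 and the fourth is April 24.
1 November 2022 is a Tuesday, so the first Sunday is November 6 and the third is November 20.
At the standard offset (UTC−08:45), 16:00 UTC − 8h45m = 07:15 Kesek Province standard time.
The standard-time date in Kesek Province, November 25, 2022, does not fall between 24 April and 20 November, so daylight saving is not in effect and Kesek Province is at UTC−08:45.
16:00 UTC − 8h45m = 07:15 local.

07:15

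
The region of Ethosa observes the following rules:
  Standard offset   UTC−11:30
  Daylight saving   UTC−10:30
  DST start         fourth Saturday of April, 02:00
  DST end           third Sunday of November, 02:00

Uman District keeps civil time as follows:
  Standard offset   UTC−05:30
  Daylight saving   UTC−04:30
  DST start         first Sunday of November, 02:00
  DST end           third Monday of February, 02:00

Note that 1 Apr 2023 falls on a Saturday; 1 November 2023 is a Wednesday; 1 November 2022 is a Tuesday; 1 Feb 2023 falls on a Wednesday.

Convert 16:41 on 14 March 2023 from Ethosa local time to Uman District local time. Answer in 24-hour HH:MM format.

22:41

1 April 2023 is a Saturday, so the first Saturday is April 1 and the fourth is April 22.
1 November 2023 is a Wednesday, so the first Sunday is November 5 and the third is November 19.
14 March 2023 is outside the daylight-saving period (22 April – 19 November), so Ethosa is on standard time, UTC−11:30.
16:41 Ethosa + 11h30m = 04:11 UTC (rolling into the next day, 15 March 2023).
1 November 2022 is a Tuesday, so the first Sunday is November 6.
1 February 2023 is a Wednesday, so the first Monday is February 6 and the third is February 20.
At the standard offset (UTC−05:30), 04:11 UTC − 5h30m = 22:41 Uman District standard time (rolling into the previous day, 14 March 2023).
Daylight saving runs 6 November 2022 – 20 February 2023; the standard-time date in Uman District, 14 March 2023, is outside that window, so Uman District is on standard time at UTC−05:30.
04:11 UTC − 5h30m = 22:41 Uman District (rolling into the previous day, 14 March 2023).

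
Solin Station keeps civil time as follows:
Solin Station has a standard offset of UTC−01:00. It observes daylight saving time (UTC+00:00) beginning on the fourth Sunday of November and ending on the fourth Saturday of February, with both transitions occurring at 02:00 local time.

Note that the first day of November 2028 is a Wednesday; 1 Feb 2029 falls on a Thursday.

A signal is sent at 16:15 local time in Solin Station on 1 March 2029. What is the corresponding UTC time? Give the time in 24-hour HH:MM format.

1 November 2028 is a Wednesday, so the first Sunday is November 5 and the fourth is November 26.
1 February 2029 is a Thursday, so the first Saturday is February 3 and the fourth is February 24.
Daylight saving runs 26 November 2028 – 24 February 2029; 1 March 2029 is outside that window, so Solin Station is on standard time at UTC−01:00.
16:15 local + 1h = 17:15 UTC.

17:15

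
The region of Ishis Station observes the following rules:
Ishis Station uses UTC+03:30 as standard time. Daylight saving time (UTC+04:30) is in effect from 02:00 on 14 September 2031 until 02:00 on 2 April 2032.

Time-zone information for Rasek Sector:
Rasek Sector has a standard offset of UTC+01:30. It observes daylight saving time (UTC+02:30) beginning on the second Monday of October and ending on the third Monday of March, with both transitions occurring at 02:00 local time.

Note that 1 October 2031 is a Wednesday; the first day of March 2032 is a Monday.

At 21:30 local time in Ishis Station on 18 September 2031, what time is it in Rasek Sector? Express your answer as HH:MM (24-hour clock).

18:30

18 September 2031 falls between 14 September 2031 and 2 April 2032, so daylight saving is in effect and Ishis Station is at UTC+04:30.
21:30 Ishis Station − 4h30m = 17:00 UTC.
1 October 2031 is a Wednesday, so the first Monday is October 6 and the second is October 13.
1 March 2032 is a Monday, so the first Monday is March 1 and the third is March 15.
At the standard offset (UTC+01:30), 17:00 UTC + 1h30m = 18:30 Rasek Sector standard time.
Daylight saving runs 13 October 2031 – 15 March 2032; the standard-time date in Rasek Sector, 18 September 2031, is outside that window, so Rasek Sector is on standard time at UTC+01:30.
17:00 UTC + 1h30m = 18:30 Rasek Sector.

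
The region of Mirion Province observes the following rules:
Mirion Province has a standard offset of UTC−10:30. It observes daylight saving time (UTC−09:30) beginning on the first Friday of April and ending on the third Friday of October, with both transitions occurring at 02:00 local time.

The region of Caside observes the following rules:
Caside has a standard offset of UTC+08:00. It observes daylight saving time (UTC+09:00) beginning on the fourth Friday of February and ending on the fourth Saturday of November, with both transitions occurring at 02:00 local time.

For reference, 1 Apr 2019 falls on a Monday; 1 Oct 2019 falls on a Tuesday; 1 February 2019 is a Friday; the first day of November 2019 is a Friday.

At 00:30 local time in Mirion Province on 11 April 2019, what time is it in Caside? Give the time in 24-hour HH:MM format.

19:00

1 April 2019 is a Monday, so the first Friday is April 5.
1 October 2019 is a Tuesday, so the first Friday is October 4 and the third is October 18.
11 April 2019 falls between 5 April and 18 October, so daylight saving is in effect and Mirion Province is at UTC−09:30.
00:30 Mirion Province + 9h30m = 10:00 UTC.
1 February 2019 is a Friday, so the first Friday is February 1 and the fourth is February 22.
1 November 2019 is a Friday, so the first Saturday is November 2 and the fourth is November 23.
At the standard offset (UTC+08:00), 10:00 UTC + 8h = 18:00 Caside standard time.
The standard-time date in Caside, 11 April 2019, lies within the daylight-saving period (22 February – 23 November), so Caside is on daylight time, UTC+09:00.
10:00 UTC + 9h = 19:00 Caside.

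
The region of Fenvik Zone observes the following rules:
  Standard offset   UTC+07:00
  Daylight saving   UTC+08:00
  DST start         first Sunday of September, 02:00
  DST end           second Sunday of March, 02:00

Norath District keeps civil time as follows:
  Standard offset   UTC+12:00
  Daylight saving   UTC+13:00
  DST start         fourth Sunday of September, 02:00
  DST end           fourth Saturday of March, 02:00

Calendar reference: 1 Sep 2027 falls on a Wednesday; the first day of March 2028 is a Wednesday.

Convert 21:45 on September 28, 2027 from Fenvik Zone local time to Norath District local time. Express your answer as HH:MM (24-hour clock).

02:45

1 September 2027 is a Wednesday, so the first Sunday is September 5.
1 March 2028 is a Wednesday, so the first Sunday is March 5 and the second is March 12.
Daylight saving runs 5 September 2027 – 12 March 2028; September 28, 2027 is inside that window, so Fenvik Zone is at UTC+08:00.
21:45 Fenvik Zone − 8h = 13:45 UTC.
1 September 2027 is a Wednesday, so the first Sunday is September 5 and the fourth is September 26.
1 March 2028 is a Wednesday, so the first Saturday is March 4 and the fourth is March 25.
At the standard offset (UTC+12:00), 13:45 UTC + 12h = 01:45 Norath District standard time (rolling into the next day, 29 September 2027).
The standard-time date in Norath District, September 29, 2027, falls between 26 September 2027 and 25 March 2028, so daylight saving is in effect and Norath District is at UTC+13:00.
13:45 UTC + 13h = 02:45 Norath District (rolling into the next day, 29 September 2027).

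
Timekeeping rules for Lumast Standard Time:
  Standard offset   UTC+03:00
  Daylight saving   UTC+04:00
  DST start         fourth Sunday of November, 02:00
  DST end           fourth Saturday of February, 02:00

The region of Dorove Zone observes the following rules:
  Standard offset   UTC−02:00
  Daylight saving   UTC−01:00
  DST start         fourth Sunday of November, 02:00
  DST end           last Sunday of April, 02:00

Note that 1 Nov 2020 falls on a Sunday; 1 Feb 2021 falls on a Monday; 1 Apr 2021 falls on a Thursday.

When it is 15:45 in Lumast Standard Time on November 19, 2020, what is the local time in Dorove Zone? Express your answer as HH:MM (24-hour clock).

1 November 2020 is a Sunday, so the first Sunday is November 1 and the fourth is November 22.
1 February 2021 is a Monday, so the first Saturday is February 6 and the fourth is February 27.
November 19, 2020 does not fall between 22 November 2020 and 27 February 2021, so daylight saving is not in effect and Lumast Standard Time is at UTC+03:00.
15:45 Lumast Standard Time − 3h = 12:45 UTC.
1 November 2020 is a Sunday, so the first Sunday is November 1 and the fourth is November 22.
1 April 2021 is a Thursday, so Sundays fall on 4, 11, 18, 25; the last is April 25.
At the standard offset (UTC−02:00), 12:45 UTC − 2h = 10:45 Dorove Zone standard time.
Daylight saving runs 22 November 2020 – 25 April 2021; the standard-time date in Dorove Zone, November 19, 2020, is outside that window, so Dorove Zone is on standard time at UTC−02:00.
12:45 UTC − 2h = 10:45 Dorove Zone.

10:45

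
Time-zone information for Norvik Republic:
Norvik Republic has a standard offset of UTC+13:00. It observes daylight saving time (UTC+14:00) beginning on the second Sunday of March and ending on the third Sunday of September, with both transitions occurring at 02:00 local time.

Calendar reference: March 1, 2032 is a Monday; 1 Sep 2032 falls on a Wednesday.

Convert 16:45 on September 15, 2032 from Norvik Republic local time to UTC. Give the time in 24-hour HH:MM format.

02:45

1 March 2032 is a Monday, so the first Sunday is March 7 and the second is March 14.
1 September 2032 is a Wednesday, so the first Sunday is September 5 and the third is September 19.
Daylight saving runs 14 March – 19 September; September 15, 2032 is inside that window, so Norvik Republic is at UTC+14:00.
16:45 local − 14h = 02:45 UTC.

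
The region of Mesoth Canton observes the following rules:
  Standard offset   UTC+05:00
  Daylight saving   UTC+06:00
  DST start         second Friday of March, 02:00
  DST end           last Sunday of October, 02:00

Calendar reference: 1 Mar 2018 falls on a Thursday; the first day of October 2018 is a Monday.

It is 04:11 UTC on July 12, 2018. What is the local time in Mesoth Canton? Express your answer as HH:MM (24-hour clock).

10:11

1 March 2018 is a Thursday, so the first Friday is March 2 and the second is March 9.
1 October 2018 is a Monday, so Sundays fall on 7, 14, 21, 28; the last is October 28.
At the standard offset (UTC+05:00), 04:11 UTC + 5h = 09:11 Mesoth Canton standard time.
The standard-time date in Mesoth Canton, July 12, 2018, lies within the daylight-saving period (9 March – 28 October), so Mesoth Canton is on daylight time, UTC+06:00.
04:11 UTC + 6h = 10:11 local.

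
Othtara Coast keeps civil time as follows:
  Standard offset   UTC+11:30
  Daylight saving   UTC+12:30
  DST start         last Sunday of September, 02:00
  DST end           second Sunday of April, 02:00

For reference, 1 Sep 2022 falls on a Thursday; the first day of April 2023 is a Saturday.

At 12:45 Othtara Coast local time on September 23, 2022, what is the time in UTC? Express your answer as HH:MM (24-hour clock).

1 September 2022 is a Thursday, so Sundays fall on 4, 11, 18, 25; the last is September 25.
1 April 2023 is a Saturday, so the first Sunday is April 2 and the second is April 9.
September 23, 2022 does not fall between 25 September 2022 and 9 April 2023, so daylight saving is not in effect and Othtara Coast is at UTC+11:30.
12:45 local − 11h30m = 01:15 UTC.

01:15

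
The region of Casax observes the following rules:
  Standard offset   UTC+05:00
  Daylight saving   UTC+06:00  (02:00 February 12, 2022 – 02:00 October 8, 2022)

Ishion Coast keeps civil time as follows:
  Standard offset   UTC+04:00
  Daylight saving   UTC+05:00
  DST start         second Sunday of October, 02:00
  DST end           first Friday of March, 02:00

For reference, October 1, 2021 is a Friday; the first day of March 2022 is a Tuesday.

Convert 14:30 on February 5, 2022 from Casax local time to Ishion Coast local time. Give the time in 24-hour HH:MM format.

14:30

February 5, 2022 does not fall between 12 February and 8 October, so daylight saving is not in effect and Casax is at UTC+05:00.
14:30 Casax − 5h = 09:30 UTC.
1 October 2021 is a Friday, so the first Sunday is October 3 and the second is October 10.
1 March 2022 is a Tuesday, so the first Friday is March 4.
At the standard offset (UTC+04:00), 09:30 UTC + 4h = 13:30 Ishion Coast standard time.
Daylight saving runs 10 October 2021 – 4 March 2022; the standard-time date in Ishion Coast, February 5, 2022, is inside that window, so Ishion Coast is at UTC+05:00.
09:30 UTC + 5h = 14:30 Ishion Coast.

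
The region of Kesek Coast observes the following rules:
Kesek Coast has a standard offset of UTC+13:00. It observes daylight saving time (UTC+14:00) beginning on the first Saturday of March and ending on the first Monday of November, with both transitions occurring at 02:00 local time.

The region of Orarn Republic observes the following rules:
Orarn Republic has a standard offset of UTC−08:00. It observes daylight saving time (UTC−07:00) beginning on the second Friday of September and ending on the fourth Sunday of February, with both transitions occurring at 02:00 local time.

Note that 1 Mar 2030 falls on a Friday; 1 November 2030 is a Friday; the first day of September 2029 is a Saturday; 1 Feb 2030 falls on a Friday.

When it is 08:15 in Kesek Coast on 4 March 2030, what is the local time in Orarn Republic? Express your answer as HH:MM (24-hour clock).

1 March 2030 is a Friday, so the first Saturday is March 2.
1 November 2030 is a Friday, so the first Monday is November 4.
4 March 2030 lies within the daylight-saving period (2 March – 4 November), so Kesek Coast is on daylight time, UTC+14:00.
08:15 Kesek Coast − 14h = 18:15 UTC (rolling into the previous day, 3 March 2030).
1 September 2029 is a Saturday, so the first Friday is September 7 and the second is September 14.
1 February 2030 is a Friday, so the first Sunday is February 3 and the fourth is February 24.
At the standard offset (UTC−08:00), 18:15 UTC − 8h = 10:15 Orarn Republic standard time.
The standard-time date in Orarn Republic, 3 March 2030, is outside the daylight-saving period (14 September 2029 – 24 February 2030), so Orarn Republic is on standard time, UTC−08:00.
18:15 UTC − 8h = 10:15 Orarn Republic.

10:15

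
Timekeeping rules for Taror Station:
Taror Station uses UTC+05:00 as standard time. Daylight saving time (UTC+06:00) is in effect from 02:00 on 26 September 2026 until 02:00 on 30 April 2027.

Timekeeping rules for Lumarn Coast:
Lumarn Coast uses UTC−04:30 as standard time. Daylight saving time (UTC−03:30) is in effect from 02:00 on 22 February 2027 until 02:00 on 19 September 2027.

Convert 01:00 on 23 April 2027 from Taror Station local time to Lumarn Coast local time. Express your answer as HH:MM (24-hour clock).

15:30

23 April 2027 falls between 26 September 2026 and 30 April 2027, so daylight saving is in effect and Taror Station is at UTC+06:00.
01:00 Taror Station − 6h = 19:00 UTC (rolling into the previous day, 22 April 2027).
At the standard offset (UTC−04:30), 19:00 UTC − 4h30m = 14:30 Lumarn Coast standard time.
The standard-time date in Lumarn Coast, 22 April 2027, lies within the daylight-saving period (22 February – 19 September), so Lumarn Coast is on daylight time, UTC−03:30.
19:00 UTC − 3h30m = 15:30 Lumarn Coast.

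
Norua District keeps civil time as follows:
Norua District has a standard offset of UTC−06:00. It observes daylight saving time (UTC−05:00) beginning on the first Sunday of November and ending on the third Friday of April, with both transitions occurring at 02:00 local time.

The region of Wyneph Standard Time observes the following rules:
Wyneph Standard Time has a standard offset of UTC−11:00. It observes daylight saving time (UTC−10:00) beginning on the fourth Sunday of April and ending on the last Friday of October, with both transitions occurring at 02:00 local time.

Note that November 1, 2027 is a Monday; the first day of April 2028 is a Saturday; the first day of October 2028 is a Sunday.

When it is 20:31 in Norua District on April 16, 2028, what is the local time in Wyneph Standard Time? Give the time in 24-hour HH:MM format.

14:31

1 November 2027 is a Monday, so the first Sunday is November 7.
1 April 2028 is a Saturday, so the first Friday is April 7 and the third is April 21.
Daylight saving runs 7 November 2027 – 21 April 2028; April 16, 2028 is inside that window, so Norua District is at UTC−05:00.
20:31 Norua District + 5h = 01:31 UTC (rolling into the next day, 17 April 2028).
1 April 2028 is a Saturday, so the first Sunday is April 2 and the fourth is April 23.
1 October 2028 is a Sunday, so Fridays fall on 6, 13, 20, 27; the last is October 27.
At the standard offset (UTC−11:00), 01:31 UTC − 11h = 14:31 Wyneph Standard Time standard time (rolling into the previous day, 16 April 2028).
The standard-time date in Wyneph Standard Time, April 16, 2028, is outside the daylight-saving period (23 April – 27 October), so Wyneph Standard Time is on standard time, UTC−11:00.
01:31 UTC − 11h = 14:31 Wyneph Standard Time (rolling into the previous day, 16 April 2028).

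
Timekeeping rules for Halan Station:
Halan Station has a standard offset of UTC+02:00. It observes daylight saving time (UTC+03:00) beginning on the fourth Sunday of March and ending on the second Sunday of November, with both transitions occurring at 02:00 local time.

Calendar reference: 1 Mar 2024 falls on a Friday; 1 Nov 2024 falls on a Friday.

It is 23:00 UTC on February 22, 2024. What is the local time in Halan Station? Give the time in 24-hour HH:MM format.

1 March 2024 is a Friday, so the first Sunday is March 3 and the fourth is March 24.
1 November 2024 is a Friday, so the first Sunday is November 3 and the second is November 10.
At the standard offset (UTC+02:00), 23:00 UTC + 2h = 01:00 Halan Station standard time (rolling into the next day, 23 February 2024).
Daylight saving runs 24 March – 10 November; the standard-time date in Halan Station, February 23, 2024, is outside that window, so Halan Station is on standard time at UTC+02:00.
23:00 UTC + 2h = 01:00 local (rolling into the next day, 23 February 2024).

01:00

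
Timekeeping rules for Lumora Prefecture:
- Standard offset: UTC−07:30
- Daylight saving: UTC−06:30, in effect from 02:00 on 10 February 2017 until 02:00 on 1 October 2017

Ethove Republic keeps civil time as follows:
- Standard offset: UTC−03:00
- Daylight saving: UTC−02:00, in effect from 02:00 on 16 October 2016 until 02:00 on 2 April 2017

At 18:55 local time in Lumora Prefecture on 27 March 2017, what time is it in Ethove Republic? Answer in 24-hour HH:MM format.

23:25

Daylight saving runs 10 February – 1 October; 27 March 2017 is inside that window, so Lumora Prefecture is at UTC−06:30.
18:55 Lumora Prefecture + 6h30m = 01:25 UTC (rolling into the next day, 28 March 2017).
At the standard offset (UTC−03:00), 01:25 UTC − 3h = 22:25 Ethove Republic standard time (rolling into the previous day, 27 March 2017).
The standard-time date in Ethove Republic, 27 March 2017, falls between 16 October 2016 and 2 April 2017, so daylight saving is in effect and Ethove Republic is at UTC−02:00.
01:25 UTC − 2h = 23:25 Ethove Republic (rolling into the previous day, 27 March 2017).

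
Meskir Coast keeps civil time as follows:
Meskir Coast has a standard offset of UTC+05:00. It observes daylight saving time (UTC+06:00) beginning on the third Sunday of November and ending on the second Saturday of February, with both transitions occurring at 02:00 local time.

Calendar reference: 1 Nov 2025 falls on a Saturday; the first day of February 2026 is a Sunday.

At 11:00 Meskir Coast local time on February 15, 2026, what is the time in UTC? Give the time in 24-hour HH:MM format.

1 November 2025 is a Saturday, so the first Sunday is November 2 and the third is November 16.
1 February 2026 is a Sunday, so the first Saturday is February 7 and the second is February 14.
Daylight saving runs 16 November 2025 – 14 February 2026; February 15, 2026 is outside that window, so Meskir Coast is on standard time at UTC+05:00.
11:00 local − 5h = 06:00 UTC.

06:00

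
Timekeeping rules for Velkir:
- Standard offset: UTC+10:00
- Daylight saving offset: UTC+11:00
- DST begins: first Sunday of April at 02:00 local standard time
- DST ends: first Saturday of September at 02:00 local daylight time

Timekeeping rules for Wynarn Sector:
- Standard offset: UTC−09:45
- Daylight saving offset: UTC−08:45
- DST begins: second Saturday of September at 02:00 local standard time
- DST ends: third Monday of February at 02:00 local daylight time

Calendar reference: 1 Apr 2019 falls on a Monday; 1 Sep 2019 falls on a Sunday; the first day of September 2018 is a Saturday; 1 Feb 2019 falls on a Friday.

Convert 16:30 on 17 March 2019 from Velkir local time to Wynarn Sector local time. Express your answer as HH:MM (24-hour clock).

20:45

1 April 2019 is a Monday, so the first Sunday is April 7.
1 September 2019 is a Sunday, so the first Saturday is September 7.
17 March 2019 is outside the daylight-saving period (7 April – 7 September), so Velkir is on standard time, UTC+10:00.
16:30 Velkir − 10h = 06:30 UTC.
1 September 2018 is a Saturday, so the first Saturday is September 1 and the second is September 8.
1 February 2019 is a Friday, so the first Monday is February 4 and the third is February 18.
At the standard offset (UTC−09:45), 06:30 UTC − 9h45m = 20:45 Wynarn Sector standard time (rolling into the previous day, 16 March 2019).
The standard-time date in Wynarn Sector, 16 March 2019, does not fall between 8 September 2018 and 18 February 2019, so daylight saving is not in effect and Wynarn Sector is at UTC−09:45.
06:30 UTC − 9h45m = 20:45 Wynarn Sector (rolling into the previous day, 16 March 2019).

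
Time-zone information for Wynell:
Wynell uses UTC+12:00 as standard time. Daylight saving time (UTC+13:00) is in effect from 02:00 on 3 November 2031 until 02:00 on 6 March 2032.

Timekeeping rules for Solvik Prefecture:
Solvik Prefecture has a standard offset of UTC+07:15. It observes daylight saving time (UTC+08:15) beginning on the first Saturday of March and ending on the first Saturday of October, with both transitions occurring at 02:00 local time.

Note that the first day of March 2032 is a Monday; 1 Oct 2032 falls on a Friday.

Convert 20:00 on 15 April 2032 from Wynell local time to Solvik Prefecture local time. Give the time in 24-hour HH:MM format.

Daylight saving runs 3 November 2031 – 6 March 2032; 15 April 2032 is outside that window, so Wynell is on standard time at UTC+12:00.
20:00 Wynell − 12h = 08:00 UTC.
1 March 2032 is a Monday, so the first Saturday is March 6.
1 October 2032 is a Friday, so the first Saturday is October 2.
At the standard offset (UTC+07:15), 08:00 UTC + 7h15m = 15:15 Solvik Prefecture standard time.
The standard-time date in Solvik Prefecture, 15 April 2032, lies within the daylight-saving period (6 March – 2 October), so Solvik Prefecture is on daylight time, UTC+08:15.
08:00 UTC + 8h15m = 16:15 Solvik Prefecture.

16:15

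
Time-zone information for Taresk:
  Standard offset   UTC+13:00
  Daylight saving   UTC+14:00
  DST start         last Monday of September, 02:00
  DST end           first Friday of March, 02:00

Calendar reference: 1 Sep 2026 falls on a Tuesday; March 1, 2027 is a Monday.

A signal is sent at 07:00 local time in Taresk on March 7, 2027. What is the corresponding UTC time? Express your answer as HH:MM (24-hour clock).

1 September 2026 is a Tuesday, so Mondays fall on 7, 14, 21, 28; the last is September 28.
1 March 2027 is a Monday, so the first Friday is March 5.
Daylight saving runs 28 September 2026 – 5 March 2027; March 7, 2027 is outside that window, so Taresk is on standard time at UTC+13:00.
07:00 local − 13h = 18:00 UTC (rolling into the previous day, 6 March 2027).

18:00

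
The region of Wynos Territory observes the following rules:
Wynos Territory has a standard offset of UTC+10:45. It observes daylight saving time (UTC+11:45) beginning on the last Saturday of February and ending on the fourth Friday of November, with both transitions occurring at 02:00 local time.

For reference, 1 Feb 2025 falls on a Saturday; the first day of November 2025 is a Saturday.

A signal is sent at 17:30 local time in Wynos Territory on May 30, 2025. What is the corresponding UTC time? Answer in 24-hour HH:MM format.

05:45

1 February 2025 is a Saturday, so Saturdays fall on 1, 8, 15, 22; the last is February 22.
1 November 2025 is a Saturday, so the first Friday is November 7 and the fourth is November 28.
May 30, 2025 falls between 22 February and 28 November, so daylight saving is in effect and Wynos Territory is at UTC+11:45.
17:30 local − 11h45m = 05:45 UTC.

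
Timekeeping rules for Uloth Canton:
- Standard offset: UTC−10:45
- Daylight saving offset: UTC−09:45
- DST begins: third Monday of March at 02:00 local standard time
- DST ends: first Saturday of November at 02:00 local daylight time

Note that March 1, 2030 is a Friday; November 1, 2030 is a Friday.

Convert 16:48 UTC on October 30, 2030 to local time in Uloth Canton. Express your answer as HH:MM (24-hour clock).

07:03

1 March 2030 is a Friday, so the first Monday is March 4 and the third is March 18.
1 November 2030 is a Friday, so the first Saturday is November 2.
At the standard offset (UTC−10:45), 16:48 UTC − 10h45m = 06:03 Uloth Canton standard time.
Daylight saving runs 18 March – 2 November; the standard-time date in Uloth Canton, October 30, 2030, is inside that window, so Uloth Canton is at UTC−09:45.
16:48 UTC − 9h45m = 07:03 local.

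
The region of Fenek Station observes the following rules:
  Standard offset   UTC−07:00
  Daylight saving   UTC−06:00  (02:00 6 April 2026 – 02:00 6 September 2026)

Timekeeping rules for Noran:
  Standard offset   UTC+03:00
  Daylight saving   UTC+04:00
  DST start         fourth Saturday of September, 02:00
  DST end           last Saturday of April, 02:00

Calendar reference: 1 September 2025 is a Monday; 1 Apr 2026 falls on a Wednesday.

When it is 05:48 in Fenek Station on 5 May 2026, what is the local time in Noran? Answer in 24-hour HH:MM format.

Daylight saving runs 6 April – 6 September; 5 May 2026 is inside that window, so Fenek Station is at UTC−06:00.
05:48 Fenek Station + 6h = 11:48 UTC.
1 September 2025 is a Monday, so the first Saturday is September 6 and the fourth is September 27.
1 April 2026 is a Wednesday, so Saturdays fall on 4, 11, 18, 25; the last is April 25.
At the standard offset (UTC+03:00), 11:48 UTC + 3h = 14:48 Noran standard time.
The standard-time date in Noran, 5 May 2026, is outside the daylight-saving period (27 September 2025 – 25 April 2026), so Noran is on standard time, UTC+03:00.
11:48 UTC + 3h = 14:48 Noran.

14:48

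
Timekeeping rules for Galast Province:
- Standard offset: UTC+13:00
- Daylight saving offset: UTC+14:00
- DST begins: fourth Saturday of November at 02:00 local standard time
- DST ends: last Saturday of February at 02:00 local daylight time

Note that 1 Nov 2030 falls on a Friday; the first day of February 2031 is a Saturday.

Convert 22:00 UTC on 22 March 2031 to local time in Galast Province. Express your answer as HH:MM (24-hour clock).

11:00

1 November 2030 is a Friday, so the first Saturday is November 2 and the fourth is November 23.
1 February 2031 is a Saturday, so Saturdays fall on 1, 8, 15, 22; the last is February 22.
At the standard offset (UTC+13:00), 22:00 UTC + 13h = 11:00 Galast Province standard time (rolling into the next day, 23 March 2031).
The standard-time date in Galast Province, 23 March 2031, is outside the daylight-saving period (23 November 2030 – 22 February 2031), so Galast Province is on standard time, UTC+13:00.
22:00 UTC + 13h = 11:00 local (rolling into the next day, 23 March 2031).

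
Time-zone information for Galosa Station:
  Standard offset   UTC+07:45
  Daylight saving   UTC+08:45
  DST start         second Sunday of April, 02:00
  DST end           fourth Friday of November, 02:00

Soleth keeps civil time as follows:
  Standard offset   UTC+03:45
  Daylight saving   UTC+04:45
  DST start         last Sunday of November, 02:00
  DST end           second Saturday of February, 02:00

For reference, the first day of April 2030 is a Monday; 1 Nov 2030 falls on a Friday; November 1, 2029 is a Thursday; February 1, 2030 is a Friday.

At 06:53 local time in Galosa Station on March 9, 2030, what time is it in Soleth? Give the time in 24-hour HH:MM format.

02:53

1 April 2030 is a Monday, so the first Sunday is April 7 and the second is April 14.
1 November 2030 is a Friday, so the first Friday is November 1 and the fourth is November 22.
March 9, 2030 does not fall between 14 April and 22 November, so daylight saving is not in effect and Galosa Station is at UTC+07:45.
06:53 Galosa Station − 7h45m = 23:08 UTC (rolling into the previous day, 8 March 2030).
1 November 2029 is a Thursday, so Sundays fall on 4, 11, 18, 25; the last is November 25.
1 February 2030 is a Friday, so the first Saturday is February 2 and the second is February 9.
At the standard offset (UTC+03:45), 23:08 UTC + 3h45m = 02:53 Soleth standard time (rolling into the next day, 9 March 2030).
The standard-time date in Soleth, March 9, 2030, does not fall between 25 November 2029 and 9 February 2030, so daylight saving is not in effect and Soleth is at UTC+03:45.
23:08 UTC + 3h45m = 02:53 Soleth (rolling into the next day, 9 March 2030).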